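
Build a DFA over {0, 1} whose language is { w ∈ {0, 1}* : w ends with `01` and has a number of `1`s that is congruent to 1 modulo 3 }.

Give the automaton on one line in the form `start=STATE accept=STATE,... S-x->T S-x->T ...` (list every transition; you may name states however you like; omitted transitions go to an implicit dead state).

start=S0 accept=S3 S0-0->S1 S0-1->S2 S1-0->S1 S1-1->S3 S2-0->S4 S2-1->S5 S3-0->S4 S3-1->S5 S4-0->S4 S4-1->S6 S5-0->S7 S5-1->S0 S6-0->S7 S6-1->S0 S7-0->S7 S7-1->S8 S8-0->S1 S8-1->S2

Run two small machines in parallel and take their product. The first has 3 states tracking how much of the suffix `01` has currently been matched; the second has 3 states tracking the count of `1`s modulo 3. A product state is a pair (one from each), accepting exactly when both do.
A 9-state machine:
        0   1  
>  S0   S1  S2 
   S1   S1  S3 
   S2   S4  S5 
 * S3   S4  S5 
   S4   S4  S6 
   S5   S7  S0 
   S6   S7  S0 
   S7   S7  S8 
   S8   S1  S2 
(> = start, * = accepting)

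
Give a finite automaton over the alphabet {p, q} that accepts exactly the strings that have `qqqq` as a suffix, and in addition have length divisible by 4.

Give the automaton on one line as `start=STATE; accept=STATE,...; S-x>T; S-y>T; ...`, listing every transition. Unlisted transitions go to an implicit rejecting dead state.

start=A; accept=H; A-p>B; A-q>C; B-p>D; B-q>D; C-p>D; C-q>E; D-p>F; D-q>F; E-p>F; E-q>G; F-p>A; F-q>A; G-p>A; G-q>H; H-p>B; H-q>C

Handle the two conditions separately and then intersect. The first has 5 states tracking how much of the suffix `qqqq` has currently been matched; the second has 4 states tracking the input length modulo 4. A product state is a pair (one from each), accepting exactly when both do. Minimizing collapses redundant product states.
8 states suffice.
       p  q 
>  A   B  C 
   B   D  D 
   C   D  E 
   D   F  F 
   E   F  G 
   F   A  A 
   G   A  H 
 * H   B  C 
(> = start, * = accepting)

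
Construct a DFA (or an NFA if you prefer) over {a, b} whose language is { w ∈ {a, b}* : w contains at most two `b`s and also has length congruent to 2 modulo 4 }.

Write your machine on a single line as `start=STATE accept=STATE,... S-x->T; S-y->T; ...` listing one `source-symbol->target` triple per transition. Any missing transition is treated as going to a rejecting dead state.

start=S0; accept=S3,S4,S5; S0-a->S1; S0-b->S2; S1-a->S3; S1-b->S4; S2-a->S4; S2-b->S5; S3-a->S6; S3-b->S7; S4-a->S7; S4-b->S8; S5-a->S8; S5-b->S9; S6-a->S0; S6-b->S10; S7-a->S10; S7-b->S11; S8-a->S11; S8-b->S9; S9-a->S9; S9-b->S9; S10-a->S2; S10-b->S12; S11-a->S12; S11-b->S9; S12-a->S5; S12-b->S9

Run two small machines in parallel and take their product. One (4 states) tracks the count of `b`s, saturating at 3; the other (4 states) tracks the input length modulo 4. Each combined state is a pair, one component from each; accept when both components accept. After merging equivalent states the machine shrinks.
A 13-state machine:
          a    b  
>  S0     S1   S2 
   S1     S3   S4 
   S2     S4   S5 
 * S3     S6   S7 
 * S4     S7   S8 
 * S5     S8   S9 
   S6     S0  S10 
   S7    S10  S11 
   S8    S11   S9 
   S9     S9   S9 
   S10    S2  S12 
   S11   S12   S9 
   S12    S5   S9 
(> = start, * = accepting)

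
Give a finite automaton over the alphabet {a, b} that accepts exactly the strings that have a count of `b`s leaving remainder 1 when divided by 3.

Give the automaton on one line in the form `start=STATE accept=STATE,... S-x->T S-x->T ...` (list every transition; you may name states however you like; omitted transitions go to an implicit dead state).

start=q0 accept=q1 q0-a->q0 q0-b->q1 q1-a->q1 q1-b->q2 q2-a->q2 q2-b->q0

Keep the running count of `b`s modulo 3: each `b` advances along the cycle q0 → q1 → q2 → q0 while other symbols loop. Accept at q1.
With 3 states:
        a   b  
>  q0   q0  q1 
 * q1   q1  q2 
   q2   q2  q0 
(> = start, * = accepting)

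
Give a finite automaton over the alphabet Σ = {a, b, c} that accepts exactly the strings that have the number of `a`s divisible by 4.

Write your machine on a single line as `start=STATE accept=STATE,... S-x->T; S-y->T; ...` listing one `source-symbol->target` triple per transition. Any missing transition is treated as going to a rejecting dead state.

start=s0; accept=s0; s0-a->s1; s0-b->s0; s0-c->s0; s1-a->s2; s1-b->s1; s1-c->s1; s2-a->s3; s2-b->s2; s2-c->s2; s3-a->s0; s3-b->s3; s3-c->s3

The only thing that matters is how many `a`s have appeared, reduced mod 4. Use one state per residue: s0 for 0, …, s3 for 3. Reading `a` moves to the next residue; anything else stays put. s0 is accepting.
A 4-state machine:
        a   b   c  
>* s0   s1  s0  s0 
   s1   s2  s1  s1 
   s2   s3  s2  s2 
   s3   s0  s3  s3 
(> = start, * = accepting)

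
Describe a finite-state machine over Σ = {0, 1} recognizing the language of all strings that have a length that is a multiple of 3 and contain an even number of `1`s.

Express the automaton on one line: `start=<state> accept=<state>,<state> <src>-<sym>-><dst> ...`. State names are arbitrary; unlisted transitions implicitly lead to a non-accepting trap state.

Build one automaton per condition and run them in lockstep. The first has 3 states tracking the input length modulo 3; the second has 2 states tracking the count of `1`s modulo 2. A product state is a pair (one from each), accepting exactly when both do.
        0   1  
>* q0   q1  q2 
   q1   q3  q4 
   q2   q4  q3 
   q3   q0  q5 
   q4   q5  q0 
   q5   q2  q1 
(> = start, * = accepting)

start=q0 accept=q0 q0-0->q1 q0-1->q2 q1-0->q3 q1-1->q4 q2-0->q4 q2-1->q3 q3-0->q0 q3-1->q5 q4-0->q5 q4-1->q0 q5-0->q2 q5-1->q1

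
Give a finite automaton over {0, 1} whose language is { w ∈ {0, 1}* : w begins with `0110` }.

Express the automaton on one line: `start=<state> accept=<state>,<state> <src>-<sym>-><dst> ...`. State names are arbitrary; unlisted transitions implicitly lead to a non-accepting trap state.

start=S0 accept=S4 S0-0->S1 S0-1->S5 S1-0->S5 S1-1->S2 S2-0->S5 S2-1->S3 S3-0->S4 S3-1->S5 S4-0->S4 S4-1->S4 S5-0->S5 S5-1->S5

Check the first 4 symbols one by one: S0 through S3 record how many have matched `0110` so far; any wrong symbol goes to the dead state S5. After all 4 match we enter the accepting sink S4.
A 6-state machine:
        0   1  
>  S0   S1  S5 
   S1   S5  S2 
   S2   S5  S3 
   S3   S4  S5 
 * S4   S4  S4 
   S5   S5  S5 
(> = start, * = accepting)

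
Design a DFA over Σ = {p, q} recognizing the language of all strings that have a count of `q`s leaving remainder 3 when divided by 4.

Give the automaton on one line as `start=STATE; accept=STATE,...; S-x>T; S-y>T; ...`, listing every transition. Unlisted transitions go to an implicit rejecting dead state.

start=A; accept=D; A-p>A; A-q>B; B-p>B; B-q>C; C-p>C; C-q>D; D-p>D; D-q>A

Keep the running count of `q`s modulo 4: each `q` advances along the cycle A → B → C → D → A while other symbols loop. Accept at D.
A 4-state machine:
       p  q 
>  A   A  B 
   B   B  C 
   C   C  D 
 * D   D  A 
(> = start, * = accepting)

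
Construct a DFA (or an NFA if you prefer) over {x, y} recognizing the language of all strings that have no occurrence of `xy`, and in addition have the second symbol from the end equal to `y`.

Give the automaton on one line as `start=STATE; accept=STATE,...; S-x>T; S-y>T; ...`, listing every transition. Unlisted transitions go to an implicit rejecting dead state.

start=s0; accept=s3,s4; s0-x>s1; s0-y>s2; s1-x>s1; s1-y>s1; s2-x>s3; s2-y>s4; s3-x>s1; s3-y>s1; s4-x>s3; s4-y>s4

Handle the two conditions separately and then intersect. One (3 states) tracks partial matches of the forbidden pattern `xy`; the other (7 states) tracks the last 2 symbols read. Each combined state is a pair, one component from each; accept when both components accept. Equivalent product states are then merged.
A 5-state machine:
        x   y  
>  s0   s1  s2 
   s1   s1  s1 
   s2   s3  s4 
 * s3   s1  s1 
 * s4   s3  s4 
(> = start, * = accepting)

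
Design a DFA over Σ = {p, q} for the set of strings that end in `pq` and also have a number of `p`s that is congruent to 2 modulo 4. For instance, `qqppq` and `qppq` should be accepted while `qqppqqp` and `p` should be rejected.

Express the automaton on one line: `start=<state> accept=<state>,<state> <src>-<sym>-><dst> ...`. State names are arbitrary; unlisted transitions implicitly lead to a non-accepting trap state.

Build one automaton per condition and run them in lockstep. The first has 3 states tracking how much of the suffix `pq` has currently been matched; the second has 4 states tracking the count of `p`s modulo 4. A product state is a pair (one from each), accepting exactly when both do. Minimizing collapses redundant product states.
A 6-state machine:
        p   q  
>  s0   s1  s0 
   s1   s2  s1 
   s2   s3  s4 
   s3   s0  s3 
 * s4   s3  s5 
   s5   s3  s5 
(> = start, * = accepting)

start=s0 accept=s4 s0-p->s1 s0-q->s0 s1-p->s2 s1-q->s1 s2-p->s3 s2-q->s4 s3-p->s0 s3-q->s3 s4-p->s3 s4-q->s5 s5-p->s3 s5-q->s5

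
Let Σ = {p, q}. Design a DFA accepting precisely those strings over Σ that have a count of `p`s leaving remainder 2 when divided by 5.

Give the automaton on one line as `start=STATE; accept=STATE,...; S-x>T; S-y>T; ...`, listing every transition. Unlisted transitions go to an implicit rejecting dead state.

Keep the running count of `p`s modulo 5: each `p` advances along the cycle s0 → s1 → s2 → s3 → s4 → s0 while other symbols loop. Accept at s2.
With 5 states:
        p   q  
>  s0   s1  s0 
   s1   s2  s1 
 * s2   s3  s2 
   s3   s4  s3 
   s4   s0  s4 
(> = start, * = accepting)

start=s0; accept=s2; s0-p>s1; s0-q>s0; s1-p>s2; s1-q>s1; s2-p>s3; s2-q>s2; s3-p>s4; s3-q>s3; s4-p>s0; s4-q>s4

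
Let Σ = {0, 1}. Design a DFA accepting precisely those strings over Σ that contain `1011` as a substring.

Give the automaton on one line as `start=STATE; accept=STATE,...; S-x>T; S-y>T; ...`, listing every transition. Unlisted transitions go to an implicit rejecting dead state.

start=s0; accept=s4; s0-0>s0; s0-1>s1; s1-0>s2; s1-1>s1; s2-0>s0; s2-1>s3; s3-0>s2; s3-1>s4; s4-0>s4; s4-1>s4

Track how much of `1011` has been matched so far: state s0 is no progress, s4 is the absorbing accept state reached once `1011` has occurred. Intermediate states record partial matches; on a mismatch, fall back to the longest reusable overlap.
        0   1  
>  s0   s0  s1 
   s1   s2  s1 
   s2   s0  s3 
   s3   s2  s4 
 * s4   s4  s4 
(> = start, * = accepting)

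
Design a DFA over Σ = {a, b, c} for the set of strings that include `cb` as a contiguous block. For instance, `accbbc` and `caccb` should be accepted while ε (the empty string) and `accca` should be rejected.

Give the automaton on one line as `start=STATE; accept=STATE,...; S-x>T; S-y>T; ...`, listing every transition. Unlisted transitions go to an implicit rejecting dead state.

States q0..q1 record the length of the longest prefix of `cb` that matches the current input suffix. Reaching q2 means `cb` has been seen, and we stay there forever. Accept from q2.
        a   b   c  
>  q0   q0  q0  q1 
   q1   q0  q2  q1 
 * q2   q2  q2  q2 
(> = start, * = accepting)

start=q0; accept=q2; q0-a>q0; q0-b>q0; q0-c>q1; q1-a>q0; q1-b>q2; q1-c>q1; q2-a>q2; q2-b>q2; q2-c>q2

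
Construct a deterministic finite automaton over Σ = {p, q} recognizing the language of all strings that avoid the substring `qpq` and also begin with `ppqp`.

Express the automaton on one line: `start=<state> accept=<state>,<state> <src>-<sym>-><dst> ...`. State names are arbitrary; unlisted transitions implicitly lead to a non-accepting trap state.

start=S0 accept=S8,S9,S11 S0-p->S1 S0-q->S2 S1-p->S3 S1-q->S2 S2-p->S4 S2-q->S2 S3-p->S5 S3-q->S6 S4-p->S5 S4-q->S7 S5-p->S5 S5-q->S2 S6-p->S8 S6-q->S2 S7-p->S7 S7-q->S7 S8-p->S9 S8-q->S10 S9-p->S9 S9-q->S11 S10-p->S10 S10-q->S10 S11-p->S8 S11-q->S11

Run two small machines in parallel and take their product. One (4 states) tracks partial matches of the forbidden pattern `qpq`; the other (6 states) tracks whether the input so far still matches the prefix `ppqp`. Each combined state is a pair, one component from each; accept when both components accept.
A 12-state machine:
          p    q  
>  S0     S1   S2 
   S1     S3   S2 
   S2     S4   S2 
   S3     S5   S6 
   S4     S5   S7 
   S5     S5   S2 
   S6     S8   S2 
   S7     S7   S7 
 * S8     S9  S10 
 * S9     S9  S11 
   S10   S10  S10 
 * S11    S8  S11 
(> = start, * = accepting)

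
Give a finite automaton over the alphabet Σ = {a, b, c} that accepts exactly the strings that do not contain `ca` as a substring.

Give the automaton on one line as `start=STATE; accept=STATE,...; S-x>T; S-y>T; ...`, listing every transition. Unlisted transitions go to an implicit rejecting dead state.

Track partial matches of the forbidden pattern `ca`. State q2 is a dead state reached once `ca` has occurred; every other state accepts. q0 means no part of `ca` is currently matched.
A 3-state machine:
        a   b   c  
>* q0   q0  q0  q1 
 * q1   q2  q0  q1 
   q2   q2  q2  q2 
(> = start, * = accepting)

start=q0; accept=q0,q1; q0-a>q0; q0-b>q0; q0-c>q1; q1-a>q2; q1-b>q0; q1-c>q1; q2-a>q2; q2-b>q2; q2-c>q2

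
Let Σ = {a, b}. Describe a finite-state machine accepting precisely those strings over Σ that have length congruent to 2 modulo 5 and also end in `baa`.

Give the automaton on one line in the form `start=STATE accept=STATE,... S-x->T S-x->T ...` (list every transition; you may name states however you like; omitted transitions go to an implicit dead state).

Handle the two conditions separately and then intersect. The first has 5 states tracking the input length modulo 5; the second has 4 states tracking how much of the suffix `baa` has currently been matched. A product state is a pair (one from each), accepting exactly when both do. Minimizing collapses redundant product states.
        a   b  
>  S0   S1  S1 
   S1   S2  S2 
   S2   S3  S3 
   S3   S4  S4 
   S4   S0  S5 
   S5   S6  S1 
   S6   S7  S2 
 * S7   S3  S3 
(> = start, * = accepting)

start=S0 accept=S7 S0-a->S1 S0-b->S1 S1-a->S2 S1-b->S2 S2-a->S3 S2-b->S3 S3-a->S4 S3-b->S4 S4-a->S0 S4-b->S5 S5-a->S6 S5-b->S1 S6-a->S7 S6-b->S2 S7-a->S3 S7-b->S3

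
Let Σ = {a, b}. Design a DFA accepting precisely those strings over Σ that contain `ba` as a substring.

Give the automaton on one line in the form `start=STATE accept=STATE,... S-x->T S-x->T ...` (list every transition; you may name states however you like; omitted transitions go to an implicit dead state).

States q0..q1 record the length of the longest prefix of `ba` that matches the current input suffix. Reaching q2 means `ba` has been seen, and we stay there forever. Accept from q2.
        a   b  
>  q0   q0  q1 
   q1   q2  q1 
 * q2   q2  q2 
(> = start, * = accepting)

start=q0 accept=q2 q0-a->q0 q0-b->q1 q1-a->q2 q1-b->q1 q2-a->q2 q2-b->q2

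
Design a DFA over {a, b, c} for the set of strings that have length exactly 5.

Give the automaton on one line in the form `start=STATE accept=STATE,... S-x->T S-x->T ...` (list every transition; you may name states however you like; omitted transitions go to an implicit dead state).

start=S0 accept=S5 S0-a->S1 S0-b->S1 S0-c->S1 S1-a->S2 S1-b->S2 S1-c->S2 S2-a->S3 S2-b->S3 S2-c->S3 S3-a->S4 S3-b->S4 S3-c->S4 S4-a->S5 S4-b->S5 S4-c->S5 S5-a->S6 S5-b->S6 S5-c->S6 S6-a->S6 S6-b->S6 S6-c->S6

We only need to distinguish lengths 0, 1, …, 5, and '>5'. Chain S0 → S1 → S2 → S3 → S4 → S5 → S6 on every symbol, with S6 looping. Accepting states: {S5}.
A 7-state machine:
        a   b   c  
>  S0   S1  S1  S1 
   S1   S2  S2  S2 
   S2   S3  S3  S3 
   S3   S4  S4  S4 
   S4   S5  S5  S5 
 * S5   S6  S6  S6 
   S6   S6  S6  S6 
(> = start, * = accepting)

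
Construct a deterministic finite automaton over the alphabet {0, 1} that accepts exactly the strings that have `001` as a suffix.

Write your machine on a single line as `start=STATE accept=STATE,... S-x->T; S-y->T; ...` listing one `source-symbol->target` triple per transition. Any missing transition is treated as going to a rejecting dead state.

Let each state record the length of the longest suffix of the input read so far that is also a prefix of `001`. s1 means the last symbol is `0`; s2 means the last 2 symbols are `00`; s3 means the last 3 symbols are `001`. Accept only at s3, where the string currently ends in `001`.
4 states suffice.
        0   1  
>  s0   s1  s0 
   s1   s2  s0 
   s2   s2  s3 
 * s3   s1  s0 
(> = start, * = accepting)

start=s0; accept=s3; s0-0->s1; s0-1->s0; s1-0->s2; s1-1->s0; s2-0->s2; s2-1->s3; s3-0->s1; s3-1->s0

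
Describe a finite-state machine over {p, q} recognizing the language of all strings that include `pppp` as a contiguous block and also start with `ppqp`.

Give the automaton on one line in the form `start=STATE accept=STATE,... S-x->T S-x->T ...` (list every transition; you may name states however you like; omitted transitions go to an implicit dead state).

Handle the two conditions separately and then intersect. The first has 5 states tracking whether and how much of `pppp` has been seen; the second has 6 states tracking whether the input so far still matches the prefix `ppqp`. A product state is a pair (one from each), accepting exactly when both do. Minimizing collapses redundant product states.
With 10 states:
       p  q 
>  A   B  C 
   B   D  C 
   C   C  C 
   D   C  E 
   E   F  C 
   F   G  H 
   G   I  H 
   H   F  H 
   I   J  H 
 * J   J  J 
(> = start, * = accepting)

start=A accept=J A-p->B A-q->C B-p->D B-q->C C-p->C C-q->C D-p->C D-q->E E-p->F E-q->C F-p->G F-q->H G-p->I G-q->H H-p->F H-q->H I-p->J I-q->H J-p->J J-q->J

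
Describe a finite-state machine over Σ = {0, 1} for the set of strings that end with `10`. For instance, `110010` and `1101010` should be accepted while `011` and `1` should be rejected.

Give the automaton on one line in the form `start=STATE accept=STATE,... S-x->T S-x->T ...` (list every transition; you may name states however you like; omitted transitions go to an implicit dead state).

start=q0 accept=q2 q0-0->q0 q0-1->q1 q1-0->q2 q1-1->q1 q2-0->q0 q2-1->q1

Remember how much of `10` the current input suffix matches. State q0 means no match yet; q1 means the last symbol is `1`; q2 means the last 2 symbols are `10`. Only q2 accepts. On a mismatch, fall back to the longest proper suffix that is still a prefix of `10`.
        0   1  
>  q0   q0  q1 
   q1   q2  q1 
 * q2   q0  q1 
(> = start, * = accepting)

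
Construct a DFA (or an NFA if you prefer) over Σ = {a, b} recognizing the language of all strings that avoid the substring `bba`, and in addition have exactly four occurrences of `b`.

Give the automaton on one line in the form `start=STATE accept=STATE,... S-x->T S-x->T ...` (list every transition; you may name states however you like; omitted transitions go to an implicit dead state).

start=q0 accept=q8,q11 q0-a->q0 q0-b->q1 q1-a->q2 q1-b->q3 q2-a->q2 q2-b->q4 q3-a->q5 q3-b->q6 q4-a->q7 q4-b->q6 q5-a->q5 q5-b->q5 q6-a->q5 q6-b->q8 q7-a->q7 q7-b->q9 q8-a->q5 q8-b->q5 q9-a->q10 q9-b->q8 q10-a->q10 q10-b->q11 q11-a->q11 q11-b->q5

Build one automaton per condition and run them in lockstep. The first has 4 states tracking partial matches of the forbidden pattern `bba`; the second has 6 states tracking the count of `b`s, saturating at 5. A product state is a pair (one from each), accepting exactly when both do. After merging equivalent states the machine shrinks.
          a    b  
>  q0     q0   q1 
   q1     q2   q3 
   q2     q2   q4 
   q3     q5   q6 
   q4     q7   q6 
   q5     q5   q5 
   q6     q5   q8 
   q7     q7   q9 
 * q8     q5   q5 
   q9    q10   q8 
   q10   q10  q11 
 * q11   q11   q5 
(> = start, * = accepting)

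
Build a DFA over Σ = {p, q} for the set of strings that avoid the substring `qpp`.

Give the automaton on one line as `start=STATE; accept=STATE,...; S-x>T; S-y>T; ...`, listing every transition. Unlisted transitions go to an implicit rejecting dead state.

Track partial matches of the forbidden pattern `qpp`. State D is a dead state reached once `qpp` has occurred; every other state accepts. A means no part of `qpp` is currently matched.
       p  q 
>* A   A  B 
 * B   C  B 
 * C   D  B 
   D   D  D 
(> = start, * = accepting)

start=A; accept=A,B,C; A-p>A; A-q>B; B-p>C; B-q>B; C-p>D; C-q>B; D-p>D; D-q>D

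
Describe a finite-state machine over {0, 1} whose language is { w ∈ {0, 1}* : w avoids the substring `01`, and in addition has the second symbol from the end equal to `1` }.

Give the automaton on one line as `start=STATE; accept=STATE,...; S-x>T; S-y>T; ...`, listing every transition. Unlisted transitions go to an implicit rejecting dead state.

Run two small machines in parallel and take their product. One (3 states) tracks partial matches of the forbidden pattern `01`; the other (7 states) tracks the last 2 symbols read. Each combined state is a pair, one component from each; accept when both components accept. Equivalent product states are then merged.
With 5 states:
        0   1  
>  q0   q1  q2 
   q1   q1  q1 
   q2   q3  q4 
 * q3   q1  q1 
 * q4   q3  q4 
(> = start, * = accepting)

start=q0; accept=q3,q4; q0-0>q1; q0-1>q2; q1-0>q1; q1-1>q1; q2-0>q3; q2-1>q4; q3-0>q1; q3-1>q1; q4-0>q3; q4-1>q4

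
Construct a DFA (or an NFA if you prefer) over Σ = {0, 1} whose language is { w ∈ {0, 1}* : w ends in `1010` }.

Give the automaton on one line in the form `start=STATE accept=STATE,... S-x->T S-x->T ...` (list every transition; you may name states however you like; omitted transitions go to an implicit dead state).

Remember how much of `1010` the current input suffix matches. State S0 means no match yet; S1 means the last symbol is `1`; S2 means the last 2 symbols are `10`; S3 means the last 3 symbols are `101`; S4 means the last 4 symbols are `1010`. Only S4 accepts. On a mismatch, fall back to the longest proper suffix that is still a prefix of `1010`.
With 5 states:
        0   1  
>  S0   S0  S1 
   S1   S2  S1 
   S2   S0  S3 
   S3   S4  S1 
 * S4   S0  S3 
(> = start, * = accepting)

start=S0 accept=S4 S0-0->S0 S0-1->S1 S1-0->S2 S1-1->S1 S2-0->S0 S2-1->S3 S3-0->S4 S3-1->S1 S4-0->S0 S4-1->S3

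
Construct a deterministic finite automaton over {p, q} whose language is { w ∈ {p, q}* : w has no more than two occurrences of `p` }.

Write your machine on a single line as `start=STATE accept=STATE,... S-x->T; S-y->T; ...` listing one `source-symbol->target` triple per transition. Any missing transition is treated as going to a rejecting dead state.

start=A; accept=A,B,C; A-p->B; A-q->A; B-p->C; B-q->B; C-p->D; C-q->C; D-p->D; D-q->D

Count `p`s, saturating at 3: states A through C mean 0 through 2 `p`s seen; D means more than 2. Each `p` increments (capped at D); other symbols loop. Accept from {A, B, C}.
A 4-state machine:
       p  q 
>* A   B  A 
 * B   C  B 
 * C   D  C 
   D   D  D 
(> = start, * = accepting)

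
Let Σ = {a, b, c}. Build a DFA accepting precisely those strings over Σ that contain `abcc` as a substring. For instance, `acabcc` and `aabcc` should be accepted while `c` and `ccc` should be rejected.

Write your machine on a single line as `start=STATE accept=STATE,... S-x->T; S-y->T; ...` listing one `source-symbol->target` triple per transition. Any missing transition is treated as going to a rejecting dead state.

start=q0; accept=q4; q0-a->q1; q0-b->q0; q0-c->q0; q1-a->q1; q1-b->q2; q1-c->q0; q2-a->q1; q2-b->q0; q2-c->q3; q3-a->q1; q3-b->q0; q3-c->q4; q4-a->q4; q4-b->q4; q4-c->q4

States q0..q3 record the length of the longest prefix of `abcc` that matches the current input suffix. Reaching q4 means `abcc` has been seen, and we stay there forever. Accept from q4.
5 states suffice.
        a   b   c  
>  q0   q1  q0  q0 
   q1   q1  q2  q0 
   q2   q1  q0  q3 
   q3   q1  q0  q4 
 * q4   q4  q4  q4 
(> = start, * = accepting)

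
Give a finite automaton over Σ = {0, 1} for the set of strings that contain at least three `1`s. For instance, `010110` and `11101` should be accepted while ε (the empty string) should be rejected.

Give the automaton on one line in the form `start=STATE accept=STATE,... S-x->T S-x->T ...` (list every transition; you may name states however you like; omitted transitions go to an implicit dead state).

start=S0 accept=S3,S4 S0-0->S0 S0-1->S1 S1-0->S1 S1-1->S2 S2-0->S2 S2-1->S3 S3-0->S3 S3-1->S4 S4-0->S4 S4-1->S4

Count `1`s, saturating at 4: states S0 through S3 mean 0 through 3 `1`s seen; S4 means more than 3. Each `1` increments (capped at S4); other symbols loop. Accept from {S3, S4}.
        0   1  
>  S0   S0  S1 
   S1   S1  S2 
   S2   S2  S3 
 * S3   S3  S4 
 * S4   S4  S4 
(> = start, * = accepting)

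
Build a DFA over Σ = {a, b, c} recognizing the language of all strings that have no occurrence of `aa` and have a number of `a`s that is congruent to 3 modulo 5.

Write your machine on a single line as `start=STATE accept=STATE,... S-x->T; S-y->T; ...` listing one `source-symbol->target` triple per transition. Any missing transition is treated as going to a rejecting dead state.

Build one automaton per condition and run them in lockstep. One (3 states) tracks partial matches of the forbidden pattern `aa`; the other (5 states) tracks the count of `a`s modulo 5. Each combined state is a pair, one component from each; accept when both components accept.
          a    b    c  
>  q0     q1   q0   q0 
   q1     q2   q3   q3 
   q2     q4   q2   q2 
   q3     q5   q3   q3 
   q4     q6   q4   q4 
   q5     q4   q7   q7 
   q6     q8   q6   q6 
   q7     q9   q7   q7 
   q8    q10   q8   q8 
 * q9     q6  q11  q11 
   q10    q2  q10  q10 
 * q11   q12  q11  q11 
   q12    q8  q13  q13 
   q13   q14  q13  q13 
   q14   q10   q0   q0 
(> = start, * = accepting)

start=q0; accept=q9,q11; q0-a->q1; q0-b->q0; q0-c->q0; q1-a->q2; q1-b->q3; q1-c->q3; q2-a->q4; q2-b->q2; q2-c->q2; q3-a->q5; q3-b->q3; q3-c->q3; q4-a->q6; q4-b->q4; q4-c->q4; q5-a->q4; q5-b->q7; q5-c->q7; q6-a->q8; q6-b->q6; q6-c->q6; q7-a->q9; q7-b->q7; q7-c->q7; q8-a->q10; q8-b->q8; q8-c->q8; q9-a->q6; q9-b->q11; q9-c->q11; q10-a->q2; q10-b->q10; q10-c->q10; q11-a->q12; q11-b->q11; q11-c->q11; q12-a->q8; q12-b->q13; q12-c->q13; q13-a->q14; q13-b->q13; q13-c->q13; q14-a->q10; q14-b->q0; q14-c->q0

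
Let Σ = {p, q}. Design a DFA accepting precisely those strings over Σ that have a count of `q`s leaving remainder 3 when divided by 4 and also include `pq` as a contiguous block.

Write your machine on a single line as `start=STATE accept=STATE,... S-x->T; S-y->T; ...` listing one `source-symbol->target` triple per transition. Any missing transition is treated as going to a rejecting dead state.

start=s0; accept=s9; s0-p->s1; s0-q->s2; s1-p->s1; s1-q->s3; s2-p->s4; s2-q->s5; s3-p->s3; s3-q->s6; s4-p->s4; s4-q->s6; s5-p->s7; s5-q->s8; s6-p->s6; s6-q->s9; s7-p->s7; s7-q->s9; s8-p->s10; s8-q->s0; s9-p->s9; s9-q->s11; s10-p->s10; s10-q->s11; s11-p->s11; s11-q->s3

Build one automaton per condition and run them in lockstep. The first has 4 states tracking the count of `q`s modulo 4; the second has 3 states tracking whether and how much of `pq` has been seen. A product state is a pair (one from each), accepting exactly when both do.
12 states suffice.
          p    q  
>  s0     s1   s2 
   s1     s1   s3 
   s2     s4   s5 
   s3     s3   s6 
   s4     s4   s6 
   s5     s7   s8 
   s6     s6   s9 
   s7     s7   s9 
   s8    s10   s0 
 * s9     s9  s11 
   s10   s10  s11 
   s11   s11   s3 
(> = start, * = accepting)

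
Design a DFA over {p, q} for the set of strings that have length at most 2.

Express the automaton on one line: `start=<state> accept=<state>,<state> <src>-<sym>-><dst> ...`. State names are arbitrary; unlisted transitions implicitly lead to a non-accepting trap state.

Count input length up to 3: every symbol moves from s0 toward s3, which means 'more than 2' and absorbs. Accept from {s0, s1, s2}.
4 states suffice.
        p   q  
>* s0   s1  s1 
 * s1   s2  s2 
 * s2   s3  s3 
   s3   s3  s3 
(> = start, * = accepting)

start=s0 accept=s0,s1,s2 s0-p->s1 s0-q->s1 s1-p->s2 s1-q->s2 s2-p->s3 s2-q->s3 s3-p->s3 s3-q->s3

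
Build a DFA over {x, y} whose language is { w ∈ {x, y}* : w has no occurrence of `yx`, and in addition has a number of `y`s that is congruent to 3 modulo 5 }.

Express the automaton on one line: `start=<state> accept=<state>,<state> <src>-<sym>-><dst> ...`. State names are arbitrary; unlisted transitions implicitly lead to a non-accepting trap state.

start=A accept=E A-x->A A-y->B B-x->C B-y->D C-x->C C-y->C D-x->C D-y->E E-x->C E-y->F F-x->C F-y->G G-x->C G-y->B

Handle the two conditions separately and then intersect. One (3 states) tracks partial matches of the forbidden pattern `yx`; the other (5 states) tracks the count of `y`s modulo 5. Each combined state is a pair, one component from each; accept when both components accept. Minimizing collapses redundant product states.
A 7-state machine:
       x  y 
>  A   A  B 
   B   C  D 
   C   C  C 
   D   C  E 
 * E   C  F 
   F   C  G 
   G   C  B 
(> = start, * = accepting)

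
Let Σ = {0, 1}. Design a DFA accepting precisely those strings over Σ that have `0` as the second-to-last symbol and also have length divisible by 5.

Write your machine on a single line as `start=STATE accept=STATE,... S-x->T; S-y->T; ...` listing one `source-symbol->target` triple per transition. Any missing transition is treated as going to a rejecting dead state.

start=s0; accept=s6; s0-0->s1; s0-1->s1; s1-0->s2; s1-1->s2; s2-0->s3; s2-1->s3; s3-0->s4; s3-1->s5; s4-0->s6; s4-1->s6; s5-0->s0; s5-1->s0; s6-0->s1; s6-1->s1

Run two small machines in parallel and take their product. One (7 states) tracks the last 2 symbols read; the other (5 states) tracks the input length modulo 5. Each combined state is a pair, one component from each; accept when both components accept. Equivalent product states are then merged.
7 states suffice.
        0   1  
>  s0   s1  s1 
   s1   s2  s2 
   s2   s3  s3 
   s3   s4  s5 
   s4   s6  s6 
   s5   s0  s0 
 * s6   s1  s1 
(> = start, * = accepting)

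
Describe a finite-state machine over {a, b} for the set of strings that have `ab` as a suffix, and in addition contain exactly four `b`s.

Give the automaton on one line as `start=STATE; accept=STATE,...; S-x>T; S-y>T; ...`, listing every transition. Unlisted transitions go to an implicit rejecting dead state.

start=s0; accept=s6; s0-a>s0; s0-b>s1; s1-a>s1; s1-b>s2; s2-a>s2; s2-b>s3; s3-a>s4; s3-b>s5; s4-a>s4; s4-b>s6; s5-a>s5; s5-b>s5; s6-a>s5; s6-b>s5

Handle the two conditions separately and then intersect. One (3 states) tracks how much of the suffix `ab` has currently been matched; the other (6 states) tracks the count of `b`s, saturating at 5. Each combined state is a pair, one component from each; accept when both components accept. Minimizing collapses redundant product states.
        a   b  
>  s0   s0  s1 
   s1   s1  s2 
   s2   s2  s3 
   s3   s4  s5 
   s4   s4  s6 
   s5   s5  s5 
 * s6   s5  s5 
(> = start, * = accepting)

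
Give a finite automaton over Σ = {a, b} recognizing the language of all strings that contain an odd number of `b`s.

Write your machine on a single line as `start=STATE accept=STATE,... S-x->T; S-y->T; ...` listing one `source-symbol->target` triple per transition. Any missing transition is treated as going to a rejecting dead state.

start=q0; accept=q1; q0-a->q0; q0-b->q1; q1-a->q1; q1-b->q0

The only thing that matters is how many `b`s have appeared, reduced mod 2. Use one state per residue: q0 for 0, …, q1 for 1. Reading `b` moves to the next residue; anything else stays put. q1 is accepting.
        a   b  
>  q0   q0  q1 
 * q1   q1  q0 
(> = start, * = accepting)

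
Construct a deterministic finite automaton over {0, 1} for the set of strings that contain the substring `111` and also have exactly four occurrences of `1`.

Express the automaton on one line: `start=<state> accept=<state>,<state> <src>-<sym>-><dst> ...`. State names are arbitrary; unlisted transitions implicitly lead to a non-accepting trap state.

Run two small machines in parallel and take their product. One (4 states) tracks whether and how much of `111` has been seen; the other (6 states) tracks the count of `1`s, saturating at 5. Each combined state is a pair, one component from each; accept when both components accept. After merging equivalent states the machine shrinks.
        0   1  
>  s0   s0  s1 
   s1   s2  s3 
   s2   s2  s4 
   s3   s5  s6 
   s4   s5  s7 
   s5   s5  s5 
   s6   s6  s8 
   s7   s5  s8 
 * s8   s8  s5 
(> = start, * = accepting)

start=s0 accept=s8 s0-0->s0 s0-1->s1 s1-0->s2 s1-1->s3 s2-0->s2 s2-1->s4 s3-0->s5 s3-1->s6 s4-0->s5 s4-1->s7 s5-0->s5 s5-1->s5 s6-0->s6 s6-1->s8 s7-0->s5 s7-1->s8 s8-0->s8 s8-1->s5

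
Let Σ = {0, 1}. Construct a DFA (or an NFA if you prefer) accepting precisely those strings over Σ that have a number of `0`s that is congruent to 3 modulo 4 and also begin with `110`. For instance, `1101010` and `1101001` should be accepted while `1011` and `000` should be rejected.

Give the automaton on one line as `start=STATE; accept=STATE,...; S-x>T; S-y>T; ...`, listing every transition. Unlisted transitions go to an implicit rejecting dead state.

start=q0; accept=q6; q0-0>q1; q0-1>q2; q1-0>q1; q1-1>q1; q2-0>q1; q2-1>q3; q3-0>q4; q3-1>q1; q4-0>q5; q4-1>q4; q5-0>q6; q5-1>q5; q6-0>q7; q6-1>q6; q7-0>q4; q7-1>q7

Handle the two conditions separately and then intersect. The first has 4 states tracking the count of `0`s modulo 4; the second has 5 states tracking whether the input so far still matches the prefix `110`. A product state is a pair (one from each), accepting exactly when both do. After merging equivalent states the machine shrinks.
With 8 states:
        0   1  
>  q0   q1  q2 
   q1   q1  q1 
   q2   q1  q3 
   q3   q4  q1 
   q4   q5  q4 
   q5   q6  q5 
 * q6   q7  q6 
   q7   q4  q7 
(> = start, * = accepting)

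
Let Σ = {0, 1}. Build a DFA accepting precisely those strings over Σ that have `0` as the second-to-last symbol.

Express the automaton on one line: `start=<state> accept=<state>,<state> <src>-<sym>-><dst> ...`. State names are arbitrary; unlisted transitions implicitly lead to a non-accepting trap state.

start=s0 accept=s3,s4 s0-0->s1 s0-1->s2 s1-0->s3 s1-1->s4 s2-0->s5 s2-1->s6 s3-0->s3 s3-1->s4 s4-0->s5 s4-1->s6 s5-0->s3 s5-1->s4 s6-0->s5 s6-1->s6

A DFA must remember the last 2 symbols (since which symbol is second-to-last isn't known until the input ends). Use one state per possible window of the last ≤2 symbols; accept from those whose window starts with `0`.
7 states suffice.
        0   1  
>  s0   s1  s2 
   s1   s3  s4 
   s2   s5  s6 
 * s3   s3  s4 
 * s4   s5  s6 
   s5   s3  s4 
   s6   s5  s6 
(> = start, * = accepting)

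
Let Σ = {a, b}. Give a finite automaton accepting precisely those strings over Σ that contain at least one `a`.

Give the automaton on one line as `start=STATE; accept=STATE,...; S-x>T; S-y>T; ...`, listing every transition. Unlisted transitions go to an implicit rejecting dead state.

Count `a`s, saturating at 2: state q0 means no `a` yet, q1 means one `a` seen, q2 means more than one. Each `a` increments (capped at q2); other symbols loop. Accept from {q1, q2}.
With 3 states:
        a   b  
>  q0   q1  q0 
 * q1   q2  q1 
 * q2   q2  q2 
(> = start, * = accepting)

start=q0; accept=q1,q2; q0-a>q1; q0-b>q0; q1-a>q2; q1-b>q1; q2-a>q2; q2-b>q2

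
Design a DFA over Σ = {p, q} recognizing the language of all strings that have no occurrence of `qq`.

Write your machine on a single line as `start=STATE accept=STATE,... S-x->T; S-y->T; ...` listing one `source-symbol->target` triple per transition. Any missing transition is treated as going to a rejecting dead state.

start=s0; accept=s0,s1; s0-p->s0; s0-q->s1; s1-p->s0; s1-q->s2; s2-p->s2; s2-q->s2

This is the complement of 'contains `qq`'. Use the same substring-matching states — s0 through s2 holding how much of `qq` has just been matched — but flip the accepting set: everything except the trap s2 accepts.
3 states suffice.
        p   q  
>* s0   s0  s1 
 * s1   s0  s2 
   s2   s2  s2 
(> = start, * = accepting)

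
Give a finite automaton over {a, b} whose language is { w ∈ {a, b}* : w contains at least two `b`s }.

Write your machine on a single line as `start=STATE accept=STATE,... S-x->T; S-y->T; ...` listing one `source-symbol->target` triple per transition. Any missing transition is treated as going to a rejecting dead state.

start=S0; accept=S2,S3; S0-a->S0; S0-b->S1; S1-a->S1; S1-b->S2; S2-a->S2; S2-b->S3; S3-a->S3; S3-b->S3

Only the number of `b`s matters, and only up to 3. Make a chain S0 → S1 → S2 → S3 advanced by each `b` (with S3 absorbing); every other symbol self-loops. The accepting set is {S2, S3}.
4 states suffice.
        a   b  
>  S0   S0  S1 
   S1   S1  S2 
 * S2   S2  S3 
 * S3   S3  S3 
(> = start, * = accepting)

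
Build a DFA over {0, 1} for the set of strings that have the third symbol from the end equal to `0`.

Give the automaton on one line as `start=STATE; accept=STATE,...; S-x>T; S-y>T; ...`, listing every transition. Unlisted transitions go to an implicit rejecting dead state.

start=q0; accept=q7,q8,q9,q10; q0-0>q1; q0-1>q2; q1-0>q3; q1-1>q4; q2-0>q5; q2-1>q6; q3-0>q7; q3-1>q8; q4-0>q9; q4-1>q10; q5-0>q11; q5-1>q12; q6-0>q13; q6-1>q14; q7-0>q7; q7-1>q8; q8-0>q9; q8-1>q10; q9-0>q11; q9-1>q12; q10-0>q13; q10-1>q14; q11-0>q7; q11-1>q8; q12-0>q9; q12-1>q10; q13-0>q11; q13-1>q12; q14-0>q13; q14-1>q14

A DFA must remember the last 3 symbols (since which symbol is third-to-last isn't known until the input ends). Use one state per possible window of the last ≤3 symbols; accept from those whose window starts with `0`.
A 15-state machine:
          0    1  
>  q0     q1   q2 
   q1     q3   q4 
   q2     q5   q6 
   q3     q7   q8 
   q4     q9  q10 
   q5    q11  q12 
   q6    q13  q14 
 * q7     q7   q8 
 * q8     q9  q10 
 * q9    q11  q12 
 * q10   q13  q14 
   q11    q7   q8 
   q12    q9  q10 
   q13   q11  q12 
   q14   q13  q14 
(> = start, * = accepting)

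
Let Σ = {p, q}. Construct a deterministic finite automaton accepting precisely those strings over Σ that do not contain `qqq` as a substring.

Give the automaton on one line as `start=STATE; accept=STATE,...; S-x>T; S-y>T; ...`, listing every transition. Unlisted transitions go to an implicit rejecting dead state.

This is the complement of 'contains `qqq`'. Use the same substring-matching states — S0 through S3 holding how much of `qqq` has just been matched — but flip the accepting set: everything except the trap S3 accepts.
        p   q  
>* S0   S0  S1 
 * S1   S0  S2 
 * S2   S0  S3 
   S3   S3  S3 
(> = start, * = accepting)

start=S0; accept=S0,S1,S2; S0-p>S0; S0-q>S1; S1-p>S0; S1-q>S2; S2-p>S0; S2-q>S3; S3-p>S3; S3-q>S3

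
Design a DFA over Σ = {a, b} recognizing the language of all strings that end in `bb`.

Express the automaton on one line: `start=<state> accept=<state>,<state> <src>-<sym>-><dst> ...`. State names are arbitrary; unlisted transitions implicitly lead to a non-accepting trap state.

start=s0 accept=s2 s0-a->s0 s0-b->s1 s1-a->s0 s1-b->s2 s2-a->s0 s2-b->s2

Let each state record the length of the longest suffix of the input read so far that is also a prefix of `bb`. s1 means the last symbol is `b`; s2 means the last 2 symbols are `bb`. Accept only at s2, where the string currently ends in `bb`.
3 states suffice.
        a   b  
>  s0   s0  s1 
   s1   s0  s2 
 * s2   s0  s2 
(> = start, * = accepting)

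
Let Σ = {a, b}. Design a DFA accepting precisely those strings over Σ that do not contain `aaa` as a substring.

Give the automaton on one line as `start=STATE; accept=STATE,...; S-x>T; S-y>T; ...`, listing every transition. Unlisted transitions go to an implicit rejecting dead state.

start=q0; accept=q0,q1,q2; q0-a>q1; q0-b>q0; q1-a>q2; q1-b>q0; q2-a>q3; q2-b>q0; q3-a>q3; q3-b>q3

Track partial matches of the forbidden pattern `aaa`. State q3 is a dead state reached once `aaa` has occurred; every other state accepts. q0 means no part of `aaa` is currently matched.
A 4-state machine:
        a   b  
>* q0   q1  q0 
 * q1   q2  q0 
 * q2   q3  q0 
   q3   q3  q3 
(> = start, * = accepting)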